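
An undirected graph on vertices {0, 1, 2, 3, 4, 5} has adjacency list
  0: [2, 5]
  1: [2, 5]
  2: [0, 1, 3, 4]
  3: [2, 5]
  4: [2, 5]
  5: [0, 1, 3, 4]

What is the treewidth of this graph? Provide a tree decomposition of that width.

Treewidth 2.
One such decomposition:
Bags: B1 = {2, 3, 5}  B2 = {1, 2, 5}  B3 = {0, 2, 5}  B4 = {2, 4, 5}
Tree: B1–B2, B2–B3, B3–B4

The largest bag has 3 vertices, giving width 2; this decomposition certifies tw(G) ≤ 2. Since 5–3–2–1–5 is a cycle in G, G is not acyclic. Forests are exactly the graphs of treewidth ≤ 1, so tw(G) ≥ 2. The upper and lower bounds meet at 2, so that is the treewidth.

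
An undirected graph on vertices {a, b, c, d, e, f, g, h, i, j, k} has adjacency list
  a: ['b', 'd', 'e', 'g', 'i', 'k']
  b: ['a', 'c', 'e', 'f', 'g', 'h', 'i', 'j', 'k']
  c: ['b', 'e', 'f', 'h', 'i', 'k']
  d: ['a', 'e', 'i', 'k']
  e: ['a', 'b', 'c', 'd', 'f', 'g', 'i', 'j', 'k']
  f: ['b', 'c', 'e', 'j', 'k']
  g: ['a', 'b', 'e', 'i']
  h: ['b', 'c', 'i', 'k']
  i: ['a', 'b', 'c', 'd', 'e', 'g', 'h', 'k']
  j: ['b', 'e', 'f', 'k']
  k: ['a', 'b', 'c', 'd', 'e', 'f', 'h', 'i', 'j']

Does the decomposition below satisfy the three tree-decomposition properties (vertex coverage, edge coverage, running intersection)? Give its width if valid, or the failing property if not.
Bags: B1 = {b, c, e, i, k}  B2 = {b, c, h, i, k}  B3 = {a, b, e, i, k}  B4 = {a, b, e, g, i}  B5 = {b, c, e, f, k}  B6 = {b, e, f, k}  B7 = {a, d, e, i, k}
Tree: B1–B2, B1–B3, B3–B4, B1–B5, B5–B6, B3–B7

A tree decomposition must satisfy three properties: every vertex lies in some bag; for every edge, both endpoints lie together in some bag; and for every vertex, the bags containing it form a connected subtree. Here vertex j appears in no bag, so the decomposition is invalid.

No — vertex j appears in no bag.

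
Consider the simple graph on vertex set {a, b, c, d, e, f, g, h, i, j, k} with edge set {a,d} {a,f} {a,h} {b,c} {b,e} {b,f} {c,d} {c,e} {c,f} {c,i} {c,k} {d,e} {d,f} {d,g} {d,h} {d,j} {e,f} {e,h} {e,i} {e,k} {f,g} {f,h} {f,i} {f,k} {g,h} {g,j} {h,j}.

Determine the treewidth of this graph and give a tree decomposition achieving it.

Treewidth 3.
One optimal decomposition is:
Bags: B1 = {b, c, e, f}  B2 = {c, e, f, k}  B3 = {c, d, e, f}  B4 = {d, e, f, h}  B5 = {a, d, f, h}  B6 = {c, e, f, i}  B7 = {d, f, g, h}  B8 = {d, g, h, j}
Tree: B1–B2, B1–B3, B3–B4, B4–B5, B3–B6, B5–B7, B7–B8

Every bag has size at most 4, so the width is 4 − 1 = 3 and tw(G) ≤ 3. Conversely, {d, g, h, j} is a clique of size 4, and the vertices of any clique must share a bag in every tree decomposition; so some bag has ≥ 4 vertices and tw(G) ≥ 3. Therefore the treewidth is 3.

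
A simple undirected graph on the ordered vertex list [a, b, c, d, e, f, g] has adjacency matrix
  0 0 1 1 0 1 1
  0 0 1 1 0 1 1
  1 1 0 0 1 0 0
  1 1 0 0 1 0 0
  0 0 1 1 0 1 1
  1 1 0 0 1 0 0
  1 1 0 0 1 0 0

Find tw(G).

A width-3 tree decomposition is:
Bags: B1 = {a, b, d, e}  B2 = {a, b, e, g}  B3 = {a, b, c, e}  B4 = {a, b, e, f}
Tree: B1–B2, B2–B3, B3–B4
Each bag holds 4 vertices, so the decomposition has width 3, which upper-bounds the treewidth. For the lower bound: the 4 vertex sets {a,d}, {b,g}, {e}, {c} are disjoint, each induces a connected subgraph, and every pair is joined by at least one edge of G. Contracting each set to a single vertex therefore yields K_{4} as a minor, and since treewidth is minor-monotone, tw(G) ≥ tw(K_{4}) = 3. The upper and lower bounds meet at 3, so that is the treewidth.

3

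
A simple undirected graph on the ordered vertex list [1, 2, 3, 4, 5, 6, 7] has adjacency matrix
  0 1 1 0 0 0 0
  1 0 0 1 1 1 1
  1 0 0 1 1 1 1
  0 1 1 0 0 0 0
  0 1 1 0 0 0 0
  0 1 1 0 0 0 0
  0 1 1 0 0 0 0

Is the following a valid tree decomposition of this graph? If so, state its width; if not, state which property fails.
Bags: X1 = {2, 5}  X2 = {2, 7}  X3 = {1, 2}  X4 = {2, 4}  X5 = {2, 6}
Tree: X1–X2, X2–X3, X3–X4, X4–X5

No — vertex 3 appears in no bag.

A tree decomposition must satisfy three properties: every vertex lies in some bag; for every edge, both endpoints lie together in some bag; and for every vertex, the bags containing it form a connected subtree. Here vertex 3 appears in no bag, so the decomposition is invalid.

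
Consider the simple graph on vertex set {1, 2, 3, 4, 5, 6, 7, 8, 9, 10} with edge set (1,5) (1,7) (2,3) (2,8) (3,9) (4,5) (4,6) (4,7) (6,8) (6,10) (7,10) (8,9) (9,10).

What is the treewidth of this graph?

A width-2 tree decomposition is:
Bags: B1 = {1, 5, 7}  B2 = {4, 5, 7}  B3 = {4, 7, 10}  B4 = {4, 6, 10}  B5 = {6, 9, 10}  B6 = {6, 8, 9}  B7 = {3, 8, 9}  B8 = {2, 3, 8}
Tree: B1–B2, B2–B3, B3–B4, B4–B5, B5–B6, B6–B7, B7–B8
The largest bag has 3 vertices, giving width 2; this decomposition certifies tw(G) ≤ 2. Since 1–5–4–7–1 is a cycle in G, G is not acyclic. Forests are exactly the graphs of treewidth ≤ 1, so tw(G) ≥ 2. Hence tw(G) = 2 exactly.

2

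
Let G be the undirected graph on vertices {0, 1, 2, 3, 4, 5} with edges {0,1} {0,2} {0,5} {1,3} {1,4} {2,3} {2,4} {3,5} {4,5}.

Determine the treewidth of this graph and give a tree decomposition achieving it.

Treewidth 3.
One optimal decomposition is:
Bags: B1 = {0, 2, 3, 4}  B2 = {0, 1, 3, 4}  B3 = {0, 3, 4, 5}
Tree: B1–B2, B2–B3

Every bag has size at most 4, so the width is 4 − 1 = 3 and tw(G) ≤ 3. For the lower bound: the 4 vertex sets {2,3}, {0,1}, {4}, {5} are disjoint, each induces a connected subgraph, and every pair is joined by at least one edge of G. Contracting each set to a single vertex therefore yields K_{4} as a minor, and since treewidth is minor-monotone, tw(G) ≥ tw(K_{4}) = 3. The upper and lower bounds meet at 3, so that is the treewidth.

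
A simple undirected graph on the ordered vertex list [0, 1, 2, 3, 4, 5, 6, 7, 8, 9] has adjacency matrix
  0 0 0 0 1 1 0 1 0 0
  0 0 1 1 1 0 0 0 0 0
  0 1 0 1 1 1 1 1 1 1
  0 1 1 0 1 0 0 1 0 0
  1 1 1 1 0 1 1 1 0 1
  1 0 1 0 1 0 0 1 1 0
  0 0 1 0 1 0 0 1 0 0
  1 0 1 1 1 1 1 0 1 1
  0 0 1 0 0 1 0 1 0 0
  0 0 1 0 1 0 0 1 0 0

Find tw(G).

3

A width-3 tree decomposition is:
Bags: B1 = {2, 3, 4, 7}  B2 = {1, 2, 3, 4}  B3 = {2, 4, 5, 7}  B4 = {2, 4, 7, 9}  B5 = {2, 5, 7, 8}  B6 = {0, 4, 5, 7}  B7 = {2, 4, 6, 7}
Tree: B1–B2, B1–B3, B1–B4, B3–B5, B3–B6, B4–B7
Every bag has size at most 4, so the width is 4 − 1 = 3 and tw(G) ≤ 3. Conversely, {0, 4, 5, 7} is a clique of size 4, and the vertices of any clique must share a bag in every tree decomposition; so some bag has ≥ 4 vertices and tw(G) ≥ 3. Hence tw(G) = 3 exactly.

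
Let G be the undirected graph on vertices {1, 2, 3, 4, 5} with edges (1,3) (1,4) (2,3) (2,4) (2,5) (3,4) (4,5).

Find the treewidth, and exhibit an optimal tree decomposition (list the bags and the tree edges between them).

Every bag has size at most 3, so the width is 3 − 1 = 2 and tw(G) ≤ 2. For the lower bound, the 3 vertices {1, 3, 4} are pairwise adjacent, and any tree decomposition puts a clique entirely inside one bag — forcing width ≥ 2. Hence tw(G) = 2 exactly.

Treewidth 2.
One such decomposition:
Bags: B1 = {2, 3, 4}  B2 = {2, 4, 5}  B3 = {1, 3, 4}
Tree: B1–B2, B1–B3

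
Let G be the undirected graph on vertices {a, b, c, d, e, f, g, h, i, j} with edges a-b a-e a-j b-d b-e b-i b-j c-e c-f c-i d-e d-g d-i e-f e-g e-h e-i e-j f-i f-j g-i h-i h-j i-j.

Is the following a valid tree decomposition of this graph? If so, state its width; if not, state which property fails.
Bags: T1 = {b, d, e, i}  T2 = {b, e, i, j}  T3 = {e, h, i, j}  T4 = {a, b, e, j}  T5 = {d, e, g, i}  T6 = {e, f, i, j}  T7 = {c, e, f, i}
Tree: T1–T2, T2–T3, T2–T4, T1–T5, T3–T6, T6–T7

Checking the three conditions: (i) the bags cover all of {a, b, c, d, e, f, g, h, i, j}; (ii) for each edge, some bag contains both endpoints; (iii) the bags containing any fixed vertex form a subtree. All hold, so the decomposition is valid with width 4 − 1 = 3.

Yes; width 3.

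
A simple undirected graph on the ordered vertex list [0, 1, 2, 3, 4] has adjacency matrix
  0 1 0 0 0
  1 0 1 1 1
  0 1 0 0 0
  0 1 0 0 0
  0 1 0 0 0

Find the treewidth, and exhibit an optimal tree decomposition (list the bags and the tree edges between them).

Treewidth 1.
Bags: B1 = {0, 1}  B2 = {1, 4}  B3 = {1, 2}  B4 = {1, 3}
Tree: B1–B2, B2–B3, B2–B4

Every bag has size at most 2, so the width is 2 − 1 = 1 and tw(G) ≤ 1. Any graph with an edge has treewidth ≥ 1, and G has the edge 1–0. Therefore the treewidth is 1.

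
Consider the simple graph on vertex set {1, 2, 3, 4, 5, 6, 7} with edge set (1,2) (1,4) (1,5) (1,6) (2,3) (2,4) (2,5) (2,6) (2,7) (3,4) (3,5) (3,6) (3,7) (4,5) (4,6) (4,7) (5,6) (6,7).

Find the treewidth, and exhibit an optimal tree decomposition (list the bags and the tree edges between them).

Treewidth 4.
Bags: B1 = {2, 3, 4, 6, 7}  B2 = {2, 3, 4, 5, 6}  B3 = {1, 2, 4, 5, 6}
Tree: B1–B2, B2–B3

The largest bag has 5 vertices, giving width 4; this decomposition certifies tw(G) ≤ 4. For the lower bound, the 5 vertices {1, 2, 4, 5, 6} are pairwise adjacent, and any tree decomposition puts a clique entirely inside one bag — forcing width ≥ 4. Hence tw(G) = 4 exactly.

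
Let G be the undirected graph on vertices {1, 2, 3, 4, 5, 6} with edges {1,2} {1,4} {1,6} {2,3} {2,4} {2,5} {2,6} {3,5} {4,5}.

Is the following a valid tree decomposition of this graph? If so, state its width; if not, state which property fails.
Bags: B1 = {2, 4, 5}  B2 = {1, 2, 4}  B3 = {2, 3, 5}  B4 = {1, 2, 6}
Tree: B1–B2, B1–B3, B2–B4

Yes; width 2.

Checking the three conditions: (i) the bags cover all of {1, 2, 3, 4, 5, 6}; (ii) for each edge, some bag contains both endpoints; (iii) the bags containing any fixed vertex form a subtree. All hold, so the decomposition is valid with width 3 − 1 = 2.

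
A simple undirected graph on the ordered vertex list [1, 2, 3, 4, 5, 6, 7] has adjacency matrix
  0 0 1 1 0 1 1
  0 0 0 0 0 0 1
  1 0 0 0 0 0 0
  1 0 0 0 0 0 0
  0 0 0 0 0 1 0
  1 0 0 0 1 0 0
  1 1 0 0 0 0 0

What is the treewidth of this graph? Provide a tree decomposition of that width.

Every bag has size at most 2, so the width is 2 − 1 = 1 and tw(G) ≤ 1. Since G has at least one edge (e.g. 1–4), it is not an edgeless graph, so tw(G) ≥ 1. Combining the bounds, tw(G) = 1.

Treewidth 1.
One optimal decomposition is:
Bags: B1 = {1, 4}  B2 = {1, 7}  B3 = {2, 7}  B4 = {1, 6}  B5 = {5, 6}  B6 = {1, 3}
Tree: B1–B2, B2–B3, B2–B4, B4–B5, B4–B6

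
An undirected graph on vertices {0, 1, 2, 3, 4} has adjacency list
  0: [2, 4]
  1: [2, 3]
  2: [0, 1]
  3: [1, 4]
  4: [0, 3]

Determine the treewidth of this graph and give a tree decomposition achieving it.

Each bag holds 3 vertices, so the decomposition has width 2, which upper-bounds the treewidth. Since 4–0–2–1–3–4 is a cycle in G, G is not acyclic. Forests are exactly the graphs of treewidth ≤ 1, so tw(G) ≥ 2. Combining the bounds, tw(G) = 2.

Treewidth 2.
Bags: B1 = {0, 2, 4}  B2 = {1, 2, 4}  B3 = {1, 3, 4}
Tree: B1–B2, B2–B3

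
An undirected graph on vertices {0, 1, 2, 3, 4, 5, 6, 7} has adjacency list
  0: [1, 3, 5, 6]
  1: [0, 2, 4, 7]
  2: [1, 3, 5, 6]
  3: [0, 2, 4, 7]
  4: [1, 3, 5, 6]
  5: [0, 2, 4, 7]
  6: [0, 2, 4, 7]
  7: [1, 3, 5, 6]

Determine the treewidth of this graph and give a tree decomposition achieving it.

Treewidth 4.
One such decomposition:
Bags: B1 = {0, 2, 4, 6, 7}  B2 = {0, 2, 3, 4, 7}  B3 = {0, 2, 4, 5, 7}  B4 = {0, 1, 2, 4, 7}
Tree: B1–B2, B2–B3, B3–B4

Each bag holds 5 vertices, so the decomposition has width 4, which upper-bounds the treewidth. For the lower bound: the 5 vertex sets {0,6}, {3,4}, {5,7}, {2}, {1} are disjoint, each induces a connected subgraph, and every pair is joined by at least one edge of G. Contracting each set to a single vertex therefore yields K_{5} as a minor, and since treewidth is minor-monotone, tw(G) ≥ tw(K_{5}) = 4. Hence tw(G) = 4 exactly.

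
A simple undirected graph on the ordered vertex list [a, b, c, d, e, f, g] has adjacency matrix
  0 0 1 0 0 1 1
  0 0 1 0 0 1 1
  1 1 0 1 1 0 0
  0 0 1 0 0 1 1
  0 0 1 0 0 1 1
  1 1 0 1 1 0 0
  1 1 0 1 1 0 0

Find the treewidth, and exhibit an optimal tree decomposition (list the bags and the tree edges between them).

Treewidth 3.
Bags: B1 = {a, c, f, g}  B2 = {b, c, f, g}  B3 = {c, e, f, g}  B4 = {c, d, f, g}
Tree: B1–B2, B2–B3, B3–B4

Each bag holds 4 vertices, so the decomposition has width 3, which upper-bounds the treewidth. For the lower bound: the 4 vertex sets {a,g}, {b,f}, {c}, {e} are disjoint, each induces a connected subgraph, and every pair is joined by at least one edge of G. Contracting each set to a single vertex therefore yields K_{4} as a minor, and since treewidth is minor-monotone, tw(G) ≥ tw(K_{4}) = 3. Combining the bounds, tw(G) = 3.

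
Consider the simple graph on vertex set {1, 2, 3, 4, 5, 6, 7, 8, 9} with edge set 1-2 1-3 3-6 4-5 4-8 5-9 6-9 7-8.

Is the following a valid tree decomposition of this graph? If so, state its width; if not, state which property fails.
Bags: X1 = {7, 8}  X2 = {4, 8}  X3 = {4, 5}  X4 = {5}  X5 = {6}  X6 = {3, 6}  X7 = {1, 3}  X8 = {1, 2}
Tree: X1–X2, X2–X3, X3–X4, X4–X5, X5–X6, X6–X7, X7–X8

A tree decomposition must satisfy three properties: every vertex lies in some bag; for every edge, both endpoints lie together in some bag; and for every vertex, the bags containing it form a connected subtree. Here vertex 9 appears in no bag, so the decomposition is invalid.

No — vertex 9 appears in no bag.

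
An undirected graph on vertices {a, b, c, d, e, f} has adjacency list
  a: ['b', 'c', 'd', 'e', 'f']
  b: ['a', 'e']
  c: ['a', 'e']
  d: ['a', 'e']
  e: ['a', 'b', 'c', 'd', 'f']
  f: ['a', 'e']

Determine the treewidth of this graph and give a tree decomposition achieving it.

Treewidth 2.
One such decomposition:
Bags: B1 = {a, d, e}  B2 = {a, e, f}  B3 = {a, c, e}  B4 = {a, b, e}
Tree: B1–B2, B1–B3, B2–B4

The largest bag has 3 vertices, giving width 2; this decomposition certifies tw(G) ≤ 2. Conversely, {a, d, e} is a clique of size 3, and the vertices of any clique must share a bag in every tree decomposition; so some bag has ≥ 3 vertices and tw(G) ≥ 2. The upper and lower bounds meet at 2, so that is the treewidth.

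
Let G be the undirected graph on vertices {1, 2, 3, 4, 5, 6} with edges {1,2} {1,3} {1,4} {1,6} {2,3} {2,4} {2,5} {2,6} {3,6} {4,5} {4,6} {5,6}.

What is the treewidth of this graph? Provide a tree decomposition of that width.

Every bag has size at most 4, so the width is 4 − 1 = 3 and tw(G) ≤ 3. On the other hand G contains the 4-clique {1, 2, 3, 6}. A clique must lie in a single bag of any decomposition, so no decomposition can have width below 3. Therefore the treewidth is 3.

Treewidth 3.
Bags: B1 = {1, 2, 3, 6}  B2 = {1, 2, 4, 6}  B3 = {2, 4, 5, 6}
Tree: B1–B2, B2–B3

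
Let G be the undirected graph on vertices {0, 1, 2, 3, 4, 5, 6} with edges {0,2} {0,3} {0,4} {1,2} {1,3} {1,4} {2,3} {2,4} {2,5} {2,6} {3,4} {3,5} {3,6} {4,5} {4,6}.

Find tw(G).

A width-3 tree decomposition is:
Bags: B1 = {2, 3, 4, 5}  B2 = {0, 2, 3, 4}  B3 = {1, 2, 3, 4}  B4 = {2, 3, 4, 6}
Tree: B1–B2, B1–B3, B1–B4
Each bag holds 4 vertices, so the decomposition has width 3, which upper-bounds the treewidth. Conversely, {0, 2, 3, 4} is a clique of size 4, and the vertices of any clique must share a bag in every tree decomposition; so some bag has ≥ 4 vertices and tw(G) ≥ 3. Hence tw(G) = 3 exactly.

3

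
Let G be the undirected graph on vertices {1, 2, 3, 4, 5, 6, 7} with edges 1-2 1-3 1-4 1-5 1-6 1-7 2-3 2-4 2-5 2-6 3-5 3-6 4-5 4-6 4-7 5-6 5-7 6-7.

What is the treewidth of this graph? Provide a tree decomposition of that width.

Treewidth 4.
Bags: B1 = {1, 2, 3, 5, 6}  B2 = {1, 2, 4, 5, 6}  B3 = {1, 4, 5, 6, 7}
Tree: B1–B2, B2–B3

Every bag has size at most 5, so the width is 5 − 1 = 4 and tw(G) ≤ 4. For the lower bound, the 5 vertices {1, 2, 3, 5, 6} are pairwise adjacent, and any tree decomposition puts a clique entirely inside one bag — forcing width ≥ 4. Hence tw(G) = 4 exactly.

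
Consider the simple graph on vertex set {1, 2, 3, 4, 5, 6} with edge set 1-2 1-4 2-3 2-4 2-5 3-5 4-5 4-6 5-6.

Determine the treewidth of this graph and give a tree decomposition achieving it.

Every bag has size at most 3, so the width is 3 − 1 = 2 and tw(G) ≤ 2. On the other hand G contains the 3-clique {2, 3, 5}. A clique must lie in a single bag of any decomposition, so no decomposition can have width below 2. Combining the bounds, tw(G) = 2.

Treewidth 2.
Bags: B1 = {1, 2, 4}  B2 = {2, 4, 5}  B3 = {4, 5, 6}  B4 = {2, 3, 5}
Tree: B1–B2, B2–B3, B2–B4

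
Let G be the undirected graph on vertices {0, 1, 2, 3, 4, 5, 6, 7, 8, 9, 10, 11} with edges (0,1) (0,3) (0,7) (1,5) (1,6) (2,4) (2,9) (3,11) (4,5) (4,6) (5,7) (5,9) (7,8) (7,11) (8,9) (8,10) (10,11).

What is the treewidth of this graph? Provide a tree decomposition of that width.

Treewidth 3.
One optimal decomposition is:
Bags: B1 = {3, 8, 10, 11}  B2 = {3, 7, 8, 11}  B3 = {0, 3, 7, 8}  B4 = {0, 7, 8, 9}  B5 = {0, 5, 7, 9}  B6 = {0, 1, 5, 9}  B7 = {1, 2, 5, 9}  B8 = {1, 2, 4, 5}  B9 = {1, 2, 4, 6}
Tree: B1–B2, B2–B3, B3–B4, B4–B5, B5–B6, B6–B7, B7–B8, B8–B9

Each bag holds 4 vertices, so the decomposition has width 3, which upper-bounds the treewidth. For the lower bound: the 4 vertex sets {3,10,11}, {8}, {7}, {0,1,5,9} are disjoint, each induces a connected subgraph, and every pair is joined by at least one edge of G. Contracting each set to a single vertex therefore yields K_{4} as a minor, and since treewidth is minor-monotone, tw(G) ≥ tw(K_{4}) = 3. Therefore the treewidth is 3.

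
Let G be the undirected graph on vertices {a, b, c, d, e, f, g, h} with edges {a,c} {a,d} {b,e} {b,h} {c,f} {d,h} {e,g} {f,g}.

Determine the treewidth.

A width-2 tree decomposition is:
Bags: B1 = {e, f, g}  B2 = {c, e, f}  B3 = {a, c, e}  B4 = {a, d, e}  B5 = {d, e, h}  B6 = {b, e, h}
Tree: B1–B2, B2–B3, B3–B4, B4–B5, B5–B6
Every bag has size at most 3, so the width is 3 − 1 = 2 and tw(G) ≤ 2. The edges e–g–f–c–a–d–h–b–e form a cycle, so G is not a tree and its treewidth is at least 2. Therefore the treewidth is 2.

2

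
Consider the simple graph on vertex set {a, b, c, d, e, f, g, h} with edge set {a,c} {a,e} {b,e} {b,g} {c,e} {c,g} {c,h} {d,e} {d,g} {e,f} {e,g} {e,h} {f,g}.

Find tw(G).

A width-2 tree decomposition is:
Bags: B1 = {c, e, g}  B2 = {d, e, g}  B3 = {e, f, g}  B4 = {b, e, g}  B5 = {c, e, h}  B6 = {a, c, e}
Tree: B1–B2, B2–B3, B2–B4, B1–B5, B5–B6
Each bag holds 3 vertices, so the decomposition has width 2, which upper-bounds the treewidth. On the other hand G contains the 3-clique {d, e, g}. A clique must lie in a single bag of any decomposition, so no decomposition can have width below 2. Therefore the treewidth is 2.

2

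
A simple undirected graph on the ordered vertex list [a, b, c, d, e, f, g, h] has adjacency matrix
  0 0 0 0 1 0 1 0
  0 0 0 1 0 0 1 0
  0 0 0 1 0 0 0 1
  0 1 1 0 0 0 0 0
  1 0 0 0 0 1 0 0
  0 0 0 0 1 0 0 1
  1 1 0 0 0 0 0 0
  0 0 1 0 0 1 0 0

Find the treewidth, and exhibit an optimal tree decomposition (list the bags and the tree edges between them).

Treewidth 2.
One optimal decomposition is:
Bags: B1 = {a, e, f}  B2 = {a, f, g}  B3 = {b, f, g}  B4 = {b, d, f}  B5 = {c, d, f}  B6 = {c, f, h}
Tree: B1–B2, B2–B3, B3–B4, B4–B5, B5–B6

Every bag has size at most 3, so the width is 3 − 1 = 2 and tw(G) ≤ 2. Since f–e–a–g–b–d–c–h–f is a cycle in G, G is not acyclic. Forests are exactly the graphs of treewidth ≤ 1, so tw(G) ≥ 2. Hence tw(G) = 2 exactly.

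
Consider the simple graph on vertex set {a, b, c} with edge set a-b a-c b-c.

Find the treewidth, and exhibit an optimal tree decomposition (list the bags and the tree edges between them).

A single bag containing all 3 vertices is trivially a valid decomposition of width 2. On the other hand G contains the 3-clique {a, b, c}. A clique must lie in a single bag of any decomposition, so no decomposition can have width below 2. Hence tw(G) = 2 exactly.

Treewidth 2.
One optimal decomposition is:
Bags: B1 = {a, b, c}
Tree: (single bag)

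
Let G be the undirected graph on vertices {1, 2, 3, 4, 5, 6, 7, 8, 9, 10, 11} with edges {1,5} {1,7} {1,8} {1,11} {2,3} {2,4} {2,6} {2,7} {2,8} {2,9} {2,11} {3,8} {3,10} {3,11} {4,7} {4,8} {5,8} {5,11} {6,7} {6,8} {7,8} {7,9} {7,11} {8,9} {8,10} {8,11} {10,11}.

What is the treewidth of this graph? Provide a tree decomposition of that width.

The largest bag has 4 vertices, giving width 3; this decomposition certifies tw(G) ≤ 3. Conversely, {1, 5, 8, 11} is a clique of size 4, and the vertices of any clique must share a bag in every tree decomposition; so some bag has ≥ 4 vertices and tw(G) ≥ 3. The upper and lower bounds meet at 3, so that is the treewidth.

Treewidth 3.
One such decomposition:
Bags: B1 = {2, 6, 7, 8}  B2 = {2, 7, 8, 11}  B3 = {1, 7, 8, 11}  B4 = {2, 3, 8, 11}  B5 = {2, 4, 7, 8}  B6 = {2, 7, 8, 9}  B7 = {3, 8, 10, 11}  B8 = {1, 5, 8, 11}
Tree: B1–B2, B2–B3, B2–B4, B2–B5, B5–B6, B4–B7, B3–B8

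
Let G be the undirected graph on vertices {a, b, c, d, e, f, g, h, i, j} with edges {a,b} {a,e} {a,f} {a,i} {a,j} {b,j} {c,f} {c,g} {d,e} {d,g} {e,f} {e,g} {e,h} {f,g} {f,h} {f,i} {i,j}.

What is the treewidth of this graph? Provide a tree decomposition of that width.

Every bag has size at most 3, so the width is 3 − 1 = 2 and tw(G) ≤ 2. For the lower bound, the 3 vertices {d, e, g} are pairwise adjacent, and any tree decomposition puts a clique entirely inside one bag — forcing width ≥ 2. Therefore the treewidth is 2.

Treewidth 2.
One optimal decomposition is:
Bags: B1 = {e, f, g}  B2 = {a, e, f}  B3 = {a, f, i}  B4 = {d, e, g}  B5 = {a, i, j}  B6 = {c, f, g}  B7 = {e, f, h}  B8 = {a, b, j}
Tree: B1–B2, B2–B3, B1–B4, B3–B5, B1–B6, B2–B7, B5–B8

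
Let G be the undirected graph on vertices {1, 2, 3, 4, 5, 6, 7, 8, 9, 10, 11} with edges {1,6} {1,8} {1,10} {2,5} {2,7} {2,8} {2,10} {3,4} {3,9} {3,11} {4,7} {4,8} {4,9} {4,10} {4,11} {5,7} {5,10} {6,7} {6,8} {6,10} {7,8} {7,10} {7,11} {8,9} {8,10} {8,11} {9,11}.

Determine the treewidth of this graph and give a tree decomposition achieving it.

Each bag holds 4 vertices, so the decomposition has width 3, which upper-bounds the treewidth. On the other hand G contains the 4-clique {1, 6, 8, 10}. A clique must lie in a single bag of any decomposition, so no decomposition can have width below 3. Combining the bounds, tw(G) = 3.

Treewidth 3.
One optimal decomposition is:
Bags: B1 = {2, 7, 8, 10}  B2 = {4, 7, 8, 10}  B3 = {2, 5, 7, 10}  B4 = {6, 7, 8, 10}  B5 = {4, 7, 8, 11}  B6 = {1, 6, 8, 10}  B7 = {4, 8, 9, 11}  B8 = {3, 4, 9, 11}
Tree: B1–B2, B1–B3, B2–B4, B2–B5, B4–B6, B5–B7, B7–B8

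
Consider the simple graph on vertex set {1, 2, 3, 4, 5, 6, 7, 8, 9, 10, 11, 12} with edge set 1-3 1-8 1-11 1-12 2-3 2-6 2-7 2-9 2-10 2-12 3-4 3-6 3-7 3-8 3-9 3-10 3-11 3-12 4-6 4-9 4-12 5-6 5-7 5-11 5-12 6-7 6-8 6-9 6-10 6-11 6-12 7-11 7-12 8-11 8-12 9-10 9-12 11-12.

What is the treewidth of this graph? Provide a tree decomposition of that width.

Each bag holds 5 vertices, so the decomposition has width 4, which upper-bounds the treewidth. On the other hand G contains the 5-clique {1, 3, 8, 11, 12}. A clique must lie in a single bag of any decomposition, so no decomposition can have width below 4. Hence tw(G) = 4 exactly.

Treewidth 4.
One such decomposition:
Bags: B1 = {2, 3, 6, 9, 12}  B2 = {2, 3, 6, 7, 12}  B3 = {3, 6, 7, 11, 12}  B4 = {3, 4, 6, 9, 12}  B5 = {3, 6, 8, 11, 12}  B6 = {1, 3, 8, 11, 12}  B7 = {2, 3, 6, 9, 10}  B8 = {5, 6, 7, 11, 12}
Tree: B1–B2, B2–B3, B1–B4, B3–B5, B5–B6, B1–B7, B3–B8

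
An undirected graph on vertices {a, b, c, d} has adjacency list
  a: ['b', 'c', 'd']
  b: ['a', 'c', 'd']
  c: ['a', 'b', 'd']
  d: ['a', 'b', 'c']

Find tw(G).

A width-3 tree decomposition is:
Bags: B1 = {a, b, c, d}
Tree: (single bag)
With just one bag of size 4, the width is 4 − 1 = 3, so tw(G) ≤ 3. On the other hand G contains the 4-clique {a, b, c, d}. A clique must lie in a single bag of any decomposition, so no decomposition can have width below 3. The upper and lower bounds meet at 3, so that is the treewidth.

3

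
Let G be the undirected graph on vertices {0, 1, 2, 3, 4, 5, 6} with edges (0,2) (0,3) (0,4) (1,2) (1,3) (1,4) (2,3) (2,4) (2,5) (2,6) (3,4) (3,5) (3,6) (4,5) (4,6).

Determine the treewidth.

3

A width-3 tree decomposition is:
Bags: B1 = {0, 2, 3, 4}  B2 = {2, 3, 4, 6}  B3 = {1, 2, 3, 4}  B4 = {2, 3, 4, 5}
Tree: B1–B2, B2–B3, B1–B4
Each bag holds 4 vertices, so the decomposition has width 3, which upper-bounds the treewidth. Conversely, {0, 2, 3, 4} is a clique of size 4, and the vertices of any clique must share a bag in every tree decomposition; so some bag has ≥ 4 vertices and tw(G) ≥ 3. The upper and lower bounds meet at 3, so that is the treewidth.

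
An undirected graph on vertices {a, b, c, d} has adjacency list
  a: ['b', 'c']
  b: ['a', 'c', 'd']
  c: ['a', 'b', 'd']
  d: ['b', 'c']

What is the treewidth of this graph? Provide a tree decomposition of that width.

Each bag holds 3 vertices, so the decomposition has width 2, which upper-bounds the treewidth. On the other hand G contains the 3-clique {b, c, d}. A clique must lie in a single bag of any decomposition, so no decomposition can have width below 2. Hence tw(G) = 2 exactly.

Treewidth 2.
One such decomposition:
Bags: B1 = {a, b, c}  B2 = {b, c, d}
Tree: B1–B2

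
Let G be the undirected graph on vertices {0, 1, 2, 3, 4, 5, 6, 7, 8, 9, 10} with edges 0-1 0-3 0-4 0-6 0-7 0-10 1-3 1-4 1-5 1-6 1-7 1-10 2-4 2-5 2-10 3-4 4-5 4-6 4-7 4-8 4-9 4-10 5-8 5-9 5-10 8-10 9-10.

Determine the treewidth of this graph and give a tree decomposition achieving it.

Treewidth 3.
One such decomposition:
Bags: B1 = {0, 1, 4, 10}  B2 = {1, 4, 5, 10}  B3 = {0, 1, 4, 7}  B4 = {0, 1, 4, 6}  B5 = {4, 5, 9, 10}  B6 = {0, 1, 3, 4}  B7 = {2, 4, 5, 10}  B8 = {4, 5, 8, 10}
Tree: B1–B2, B1–B3, B1–B4, B2–B5, B4–B6, B5–B7, B7–B8

The largest bag has 4 vertices, giving width 3; this decomposition certifies tw(G) ≤ 3. Conversely, {4, 5, 8, 10} is a clique of size 4, and the vertices of any clique must share a bag in every tree decomposition; so some bag has ≥ 4 vertices and tw(G) ≥ 3. Therefore the treewidth is 3.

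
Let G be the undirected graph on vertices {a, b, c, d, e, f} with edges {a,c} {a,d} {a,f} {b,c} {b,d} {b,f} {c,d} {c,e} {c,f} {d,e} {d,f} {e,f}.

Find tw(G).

3

A width-3 tree decomposition is:
Bags: B1 = {a, c, d, f}  B2 = {b, c, d, f}  B3 = {c, d, e, f}
Tree: B1–B2, B1–B3
Each bag holds 4 vertices, so the decomposition has width 3, which upper-bounds the treewidth. Conversely, {c, d, e, f} is a clique of size 4, and the vertices of any clique must share a bag in every tree decomposition; so some bag has ≥ 4 vertices and tw(G) ≥ 3. Hence tw(G) = 3 exactly.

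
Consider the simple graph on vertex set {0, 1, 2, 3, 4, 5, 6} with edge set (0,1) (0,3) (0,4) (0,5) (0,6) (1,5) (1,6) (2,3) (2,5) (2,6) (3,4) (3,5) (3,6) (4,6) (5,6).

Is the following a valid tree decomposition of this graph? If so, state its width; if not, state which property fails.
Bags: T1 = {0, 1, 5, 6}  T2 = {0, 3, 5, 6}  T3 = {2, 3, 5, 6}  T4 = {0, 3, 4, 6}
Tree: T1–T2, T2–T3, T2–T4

Yes; width 3.

Vertex coverage: the bags together contain {0, 1, 2, 3, 4, 5, 6}, the full vertex set. Edge coverage: each edge of G has both endpoints in at least one bag. Running intersection: for every vertex, the bags containing it form a connected subtree. All three properties hold, so this is a valid tree decomposition of width max|bag| − 1 = 3, and hence tw(G) ≤ 3.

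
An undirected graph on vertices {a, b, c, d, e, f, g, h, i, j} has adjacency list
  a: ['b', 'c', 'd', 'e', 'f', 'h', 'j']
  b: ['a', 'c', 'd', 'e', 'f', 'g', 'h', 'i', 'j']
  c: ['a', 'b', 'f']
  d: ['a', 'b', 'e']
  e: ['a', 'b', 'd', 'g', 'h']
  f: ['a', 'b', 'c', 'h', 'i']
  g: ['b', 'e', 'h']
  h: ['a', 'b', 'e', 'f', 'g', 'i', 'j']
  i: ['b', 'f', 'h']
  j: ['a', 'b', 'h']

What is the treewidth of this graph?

A width-3 tree decomposition is:
Bags: B1 = {a, b, f, h}  B2 = {a, b, e, h}  B3 = {a, b, d, e}  B4 = {a, b, h, j}  B5 = {b, e, g, h}  B6 = {a, b, c, f}  B7 = {b, f, h, i}
Tree: B1–B2, B2–B3, B2–B4, B2–B5, B1–B6, B1–B7
Every bag has size at most 4, so the width is 4 − 1 = 3 and tw(G) ≤ 3. On the other hand G contains the 4-clique {a, b, d, e}. A clique must lie in a single bag of any decomposition, so no decomposition can have width below 3. Therefore the treewidth is 3.

3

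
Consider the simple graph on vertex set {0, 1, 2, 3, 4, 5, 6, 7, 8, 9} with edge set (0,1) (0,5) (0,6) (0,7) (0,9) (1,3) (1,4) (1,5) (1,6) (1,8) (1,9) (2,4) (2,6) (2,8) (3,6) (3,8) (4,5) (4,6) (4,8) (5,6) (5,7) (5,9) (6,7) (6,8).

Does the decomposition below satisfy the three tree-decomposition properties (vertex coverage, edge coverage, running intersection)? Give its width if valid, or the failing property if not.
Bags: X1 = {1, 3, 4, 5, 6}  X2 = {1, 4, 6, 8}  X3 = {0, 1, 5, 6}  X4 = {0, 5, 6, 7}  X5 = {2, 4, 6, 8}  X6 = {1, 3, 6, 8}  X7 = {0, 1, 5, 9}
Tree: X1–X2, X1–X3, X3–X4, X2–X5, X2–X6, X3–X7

No — bags containing vertex 3 are not connected in the tree.

A tree decomposition must satisfy three properties: every vertex lies in some bag; for every edge, both endpoints lie together in some bag; and for every vertex, the bags containing it form a connected subtree. Here bags containing vertex 3 are not connected in the tree, so the decomposition is invalid.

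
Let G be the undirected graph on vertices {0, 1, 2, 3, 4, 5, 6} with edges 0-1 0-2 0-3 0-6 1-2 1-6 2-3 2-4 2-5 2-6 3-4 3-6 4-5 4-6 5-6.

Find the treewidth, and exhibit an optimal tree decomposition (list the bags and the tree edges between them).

Treewidth 3.
One optimal decomposition is:
Bags: B1 = {0, 1, 2, 6}  B2 = {0, 2, 3, 6}  B3 = {2, 3, 4, 6}  B4 = {2, 4, 5, 6}
Tree: B1–B2, B2–B3, B3–B4

Each bag holds 4 vertices, so the decomposition has width 3, which upper-bounds the treewidth. Conversely, {0, 1, 2, 6} is a clique of size 4, and the vertices of any clique must share a bag in every tree decomposition; so some bag has ≥ 4 vertices and tw(G) ≥ 3. Combining the bounds, tw(G) = 3.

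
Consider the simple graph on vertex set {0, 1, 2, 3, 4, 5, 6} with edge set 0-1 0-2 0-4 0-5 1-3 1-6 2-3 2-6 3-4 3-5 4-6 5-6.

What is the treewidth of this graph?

A width-3 tree decomposition is:
Bags: B1 = {0, 3, 5, 6}  B2 = {0, 3, 4, 6}  B3 = {0, 1, 3, 6}  B4 = {0, 2, 3, 6}
Tree: B1–B2, B2–B3, B3–B4
Every bag has size at most 4, so the width is 4 − 1 = 3 and tw(G) ≤ 3. For the lower bound: the 4 vertex sets {0,5}, {4,6}, {3}, {1} are disjoint, each induces a connected subgraph, and every pair is joined by at least one edge of G. Contracting each set to a single vertex therefore yields K_{4} as a minor, and since treewidth is minor-monotone, tw(G) ≥ tw(K_{4}) = 3. Hence tw(G) = 3 exactly.

3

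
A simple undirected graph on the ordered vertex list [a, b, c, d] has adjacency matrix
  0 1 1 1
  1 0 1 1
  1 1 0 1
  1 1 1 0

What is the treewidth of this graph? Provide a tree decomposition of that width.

Treewidth 3.
Bags: B1 = {a, b, c, d}
Tree: (single bag)

With just one bag of size 4, the width is 4 − 1 = 3, so tw(G) ≤ 3. Conversely, {a, b, c, d} is a clique of size 4, and the vertices of any clique must share a bag in every tree decomposition; so some bag has ≥ 4 vertices and tw(G) ≥ 3. Combining the bounds, tw(G) = 3.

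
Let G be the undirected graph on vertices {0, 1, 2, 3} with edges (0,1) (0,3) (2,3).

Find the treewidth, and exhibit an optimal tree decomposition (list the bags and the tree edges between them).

Treewidth 1.
One such decomposition:
Bags: B1 = {2, 3}  B2 = {0, 3}  B3 = {0, 1}
Tree: B1–B2, B2–B3

The largest bag has 2 vertices, giving width 1; this decomposition certifies tw(G) ≤ 1. Since G has at least one edge (e.g. 2–3), it is not an edgeless graph, so tw(G) ≥ 1. Therefore the treewidth is 1.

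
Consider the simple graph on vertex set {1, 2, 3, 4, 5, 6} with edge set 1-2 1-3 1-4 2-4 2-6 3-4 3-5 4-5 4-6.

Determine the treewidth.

A width-2 tree decomposition is:
Bags: B1 = {1, 3, 4}  B2 = {1, 2, 4}  B3 = {2, 4, 6}  B4 = {3, 4, 5}
Tree: B1–B2, B2–B3, B1–B4
The largest bag has 3 vertices, giving width 2; this decomposition certifies tw(G) ≤ 2. Conversely, {1, 2, 4} is a clique of size 3, and the vertices of any clique must share a bag in every tree decomposition; so some bag has ≥ 3 vertices and tw(G) ≥ 2. Hence tw(G) = 2 exactly.

2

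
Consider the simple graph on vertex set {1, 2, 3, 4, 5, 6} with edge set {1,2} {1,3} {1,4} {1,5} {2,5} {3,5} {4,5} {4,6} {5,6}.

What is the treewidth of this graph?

A width-2 tree decomposition is:
Bags: B1 = {1, 3, 5}  B2 = {1, 2, 5}  B3 = {1, 4, 5}  B4 = {4, 5, 6}
Tree: B1–B2, B2–B3, B3–B4
Every bag has size at most 3, so the width is 3 − 1 = 2 and tw(G) ≤ 2. Conversely, {1, 2, 5} is a clique of size 3, and the vertices of any clique must share a bag in every tree decomposition; so some bag has ≥ 3 vertices and tw(G) ≥ 2. Hence tw(G) = 2 exactly.

2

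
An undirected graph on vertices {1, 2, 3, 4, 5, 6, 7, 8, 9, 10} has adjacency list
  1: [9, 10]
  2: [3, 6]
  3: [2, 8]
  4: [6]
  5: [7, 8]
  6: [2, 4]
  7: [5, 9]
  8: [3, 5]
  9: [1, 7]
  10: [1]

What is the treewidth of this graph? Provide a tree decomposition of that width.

Each bag holds 2 vertices, so the decomposition has width 1, which upper-bounds the treewidth. Since G has at least one edge (e.g. 4–6), it is not an edgeless graph, so tw(G) ≥ 1. Combining the bounds, tw(G) = 1.

Treewidth 1.
Bags: B1 = {4, 6}  B2 = {2, 6}  B3 = {2, 3}  B4 = {3, 8}  B5 = {5, 8}  B6 = {5, 7}  B7 = {7, 9}  B8 = {1, 9}  B9 = {1, 10}
Tree: B1–B2, B2–B3, B3–B4, B4–B5, B5–B6, B6–B7, B7–B8, B8–B9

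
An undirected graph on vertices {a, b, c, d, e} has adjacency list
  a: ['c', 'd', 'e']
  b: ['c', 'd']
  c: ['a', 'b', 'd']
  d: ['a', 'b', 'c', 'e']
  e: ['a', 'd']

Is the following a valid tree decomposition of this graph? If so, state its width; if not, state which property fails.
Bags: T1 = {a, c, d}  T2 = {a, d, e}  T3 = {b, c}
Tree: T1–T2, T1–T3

No — edge (d,b) lies in no bag.

A tree decomposition must satisfy three properties: every vertex lies in some bag; for every edge, both endpoints lie together in some bag; and for every vertex, the bags containing it form a connected subtree. Here edge (d,b) lies in no bag, so the decomposition is invalid.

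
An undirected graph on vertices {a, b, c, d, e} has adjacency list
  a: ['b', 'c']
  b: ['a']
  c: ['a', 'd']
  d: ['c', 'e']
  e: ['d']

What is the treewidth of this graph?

1

A width-1 tree decomposition is:
Bags: B1 = {a, b}  B2 = {a, c}  B3 = {c, d}  B4 = {d, e}
Tree: B1–B2, B2–B3, B3–B4
The largest bag has 2 vertices, giving width 1; this decomposition certifies tw(G) ≤ 1. Since G has at least one edge (e.g. b–a), it is not an edgeless graph, so tw(G) ≥ 1. The upper and lower bounds meet at 1, so that is the treewidth.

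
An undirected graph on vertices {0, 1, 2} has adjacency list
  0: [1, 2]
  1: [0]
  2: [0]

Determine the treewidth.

1

A width-1 tree decomposition is:
Bags: B1 = {0, 1}  B2 = {0, 2}
Tree: B1–B2
Each bag holds 2 vertices, so the decomposition has width 1, which upper-bounds the treewidth. Any graph with an edge has treewidth ≥ 1, and G has the edge 1–0. Combining the bounds, tw(G) = 1.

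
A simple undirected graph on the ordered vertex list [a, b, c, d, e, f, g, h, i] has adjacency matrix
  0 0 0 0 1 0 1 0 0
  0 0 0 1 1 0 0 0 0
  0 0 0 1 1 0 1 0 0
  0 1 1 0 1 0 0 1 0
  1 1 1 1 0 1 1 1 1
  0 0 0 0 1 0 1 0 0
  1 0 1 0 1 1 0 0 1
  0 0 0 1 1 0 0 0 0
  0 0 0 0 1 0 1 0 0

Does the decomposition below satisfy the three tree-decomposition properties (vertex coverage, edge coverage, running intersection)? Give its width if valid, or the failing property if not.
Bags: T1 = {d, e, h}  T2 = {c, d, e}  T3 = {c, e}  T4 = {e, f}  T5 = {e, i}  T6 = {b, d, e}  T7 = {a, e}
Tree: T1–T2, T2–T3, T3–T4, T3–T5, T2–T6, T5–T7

A tree decomposition must satisfy three properties: every vertex lies in some bag; for every edge, both endpoints lie together in some bag; and for every vertex, the bags containing it form a connected subtree. Here vertex g appears in no bag, so the decomposition is invalid.

No — vertex g appears in no bag.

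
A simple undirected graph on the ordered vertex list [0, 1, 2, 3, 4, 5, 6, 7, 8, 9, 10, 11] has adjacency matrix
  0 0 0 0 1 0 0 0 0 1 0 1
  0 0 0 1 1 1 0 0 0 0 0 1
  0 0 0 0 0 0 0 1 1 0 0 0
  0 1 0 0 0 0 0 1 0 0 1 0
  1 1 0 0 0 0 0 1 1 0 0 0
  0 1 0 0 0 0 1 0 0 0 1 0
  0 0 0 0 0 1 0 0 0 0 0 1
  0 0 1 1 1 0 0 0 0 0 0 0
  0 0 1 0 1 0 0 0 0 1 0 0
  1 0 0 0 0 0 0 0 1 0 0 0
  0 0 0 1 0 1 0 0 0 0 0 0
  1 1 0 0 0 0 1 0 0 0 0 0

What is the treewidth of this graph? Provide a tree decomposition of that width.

Each bag holds 4 vertices, so the decomposition has width 3, which upper-bounds the treewidth. For the lower bound: the 4 vertex sets {5,6,10}, {3}, {1}, {0,4,7,11} are disjoint, each induces a connected subgraph, and every pair is joined by at least one edge of G. Contracting each set to a single vertex therefore yields K_{4} as a minor, and since treewidth is minor-monotone, tw(G) ≥ tw(K_{4}) = 3. The upper and lower bounds meet at 3, so that is the treewidth.

Treewidth 3.
One optimal decomposition is:
Bags: B1 = {3, 5, 6, 10}  B2 = {1, 3, 5, 6}  B3 = {1, 3, 6, 11}  B4 = {1, 3, 7, 11}  B5 = {1, 4, 7, 11}  B6 = {0, 4, 7, 11}  B7 = {0, 2, 4, 7}  B8 = {0, 2, 4, 8}  B9 = {0, 2, 8, 9}
Tree: B1–B2, B2–B3, B3–B4, B4–B5, B5–B6, B6–B7, B7–B8, B8–B9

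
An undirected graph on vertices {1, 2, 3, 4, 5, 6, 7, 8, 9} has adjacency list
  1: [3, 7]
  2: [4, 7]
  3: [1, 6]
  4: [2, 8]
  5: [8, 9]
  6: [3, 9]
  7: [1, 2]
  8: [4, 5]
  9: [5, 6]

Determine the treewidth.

A width-2 tree decomposition is:
Bags: B1 = {1, 3, 7}  B2 = {2, 3, 7}  B3 = {2, 3, 4}  B4 = {3, 4, 8}  B5 = {3, 5, 8}  B6 = {3, 5, 9}  B7 = {3, 6, 9}
Tree: B1–B2, B2–B3, B3–B4, B4–B5, B5–B6, B6–B7
Every bag has size at most 3, so the width is 3 − 1 = 2 and tw(G) ≤ 2. Since 3–1–7–2–4–8–5–9–6–3 is a cycle in G, G is not acyclic. Forests are exactly the graphs of treewidth ≤ 1, so tw(G) ≥ 2. The upper and lower bounds meet at 2, so that is the treewidth.

2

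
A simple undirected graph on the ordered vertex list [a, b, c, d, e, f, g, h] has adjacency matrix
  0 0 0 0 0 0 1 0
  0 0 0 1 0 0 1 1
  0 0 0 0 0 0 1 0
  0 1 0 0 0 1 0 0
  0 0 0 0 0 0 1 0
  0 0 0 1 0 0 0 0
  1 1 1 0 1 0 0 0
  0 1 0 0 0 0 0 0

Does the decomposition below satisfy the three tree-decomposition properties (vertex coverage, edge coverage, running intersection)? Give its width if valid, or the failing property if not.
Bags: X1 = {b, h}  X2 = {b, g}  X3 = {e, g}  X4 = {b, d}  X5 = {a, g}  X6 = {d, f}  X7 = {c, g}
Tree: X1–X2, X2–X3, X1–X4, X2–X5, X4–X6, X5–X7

Yes; width 1.

Checking the three conditions: (i) the bags cover all of {a, b, c, d, e, f, g, h}; (ii) for each edge, some bag contains both endpoints; (iii) the bags containing any fixed vertex form a subtree. All hold, so the decomposition is valid with width 2 − 1 = 1.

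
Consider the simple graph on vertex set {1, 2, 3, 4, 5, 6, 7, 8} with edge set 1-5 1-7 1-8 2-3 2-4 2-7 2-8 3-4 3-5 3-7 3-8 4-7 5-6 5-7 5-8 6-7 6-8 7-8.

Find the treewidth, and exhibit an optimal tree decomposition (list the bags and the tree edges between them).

Each bag holds 4 vertices, so the decomposition has width 3, which upper-bounds the treewidth. For the lower bound, the 4 vertices {2, 3, 7, 8} are pairwise adjacent, and any tree decomposition puts a clique entirely inside one bag — forcing width ≥ 3. Therefore the treewidth is 3.

Treewidth 3.
Bags: B1 = {2, 3, 7, 8}  B2 = {3, 5, 7, 8}  B3 = {5, 6, 7, 8}  B4 = {2, 3, 4, 7}  B5 = {1, 5, 7, 8}
Tree: B1–B2, B2–B3, B1–B4, B2–B5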